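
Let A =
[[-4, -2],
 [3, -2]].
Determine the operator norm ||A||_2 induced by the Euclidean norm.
||A||_2 = sqrt((33 + sqrt(305))/2) ≈ 5.0232 (= sqrt(largest eigenvalue of A^T A))

||A||_2 = sigma_max(A) = sqrt(lambda_max(A^T A)). Form the symmetric matrix M = A^T A =
[[25, 2],
 [2, 8]].
Its characteristic polynomial (trace, determinant of M give the coefficients) is
  p(λ) = det(λ I - M) = λ^2 - 33λ + 196.
For λ^2 - 33λ + 196 the discriminant is 305. It is nonnegative but not a perfect square, so the roots are real and irrational: λ = (33 ± sqrt(305))/2 ≈ 25.2321, 7.7679.
So the eigenvalues of A^T A are ≈ 7.7679, 25.2321 (all ≥ 0, as they must be for A^T A). The largest is λ_max = (33 + sqrt(305))/2 ≈ 25.2321, hence ||A||_2 = sqrt(λ_max) = sqrt((33 + sqrt(305))/2) ≈ 5.0232.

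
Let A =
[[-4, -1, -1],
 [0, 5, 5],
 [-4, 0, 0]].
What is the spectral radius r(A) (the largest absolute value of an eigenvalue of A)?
r(A) = (1 + sqrt(97))/2 ≈ 5.4244

The eigenvalues of A are the roots of its characteristic polynomial. With M = A (coefficients from the trace, the sum of principal 2x2 minors, and det A):
  p(λ) = det(λ I - M) = λ^3 - λ^2 - 24λ.
The constant term is 0, so λ = 0 is a root. Dividing out λ leaves p(λ) = λ(λ^2 - λ - 24). For λ^2 - λ - 24 the discriminant is 97. It is nonnegative but not a perfect square, so the roots are real and irrational: λ = (1 ± sqrt(97))/2 ≈ 5.4244, -4.4244.
Thus the eigenvalues (to 4 decimals) are 5.4244 (modulus 5.4244); -4.4244 (modulus 4.4244); 0 (modulus 0). The spectral radius is the largest modulus: r(A) = (1 + sqrt(97))/2 ≈ 5.4244. (Cross-check: r(A) ≤ ||A||_2 ≈ 7.3136; equality holds whenever A is normal, though it can also hold for some non-normal A.)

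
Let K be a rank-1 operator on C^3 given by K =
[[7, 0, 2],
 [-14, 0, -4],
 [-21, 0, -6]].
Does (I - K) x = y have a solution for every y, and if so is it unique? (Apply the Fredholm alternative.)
(I - K) is singular (det(I - K) = 0, i.e. 1 ∈ sigma(K)). (I - K) x = y is solvable iff y ⊥ ker((I - K)^*) = span{(7, 0, 2)}, i.e. iff 7y_1 + 2y_3 = 0. When solvable, the solutions are x = y + c·(1, -2, -3), c arbitrary (ker(I - K) = span{(1, -2, -3)}, dimension 1).

K has rank 1, so it is an outer product K = u v^T: every row of K is a multiple of one row vector. Reading off the entries, u = (1, -2, -3) and v = (7, 0, 2) (row i of K equals u_i·v^T). A rank-one matrix u v^T satisfies K u = u (v·u) and kills the (2)-dimensional subspace v^⊥, so its characteristic polynomial is lambda^2 (lambda - v·u) with v·u = tr K = 1. Hence the eigenvalues of I - K are 1 (multiplicity 2) and 1 - (1) = 0, so det(I - K) = 0. (Direct check: I - K =
[[-6, 0, -2],
 [14, 1, 4],
 [21, 0, 7]]
has determinant 0.) So 1 is an eigenvalue of K and (I - K) is not invertible. The finite-dimensional Fredholm alternative says: either (I - K) is invertible, or ker(I - K) ≠ {0} and then range(I - K) = ker((I - K)^*)^⊥, with dim ker(I - K) = dim ker((I - K)^*). We are in the second case, so we need both kernels. Kernel of I - K: (I - K) u = u - u (v·u) = u - u = 0, so ker(I - K) = span{u} = span{(1, -2, -3)} (it is exactly 1-dimensional because rank(I - K) = 2). Kernel of the adjoint: K is real, so (I - K)^* = I - K^T = I - v u^T, and (I - v u^T) v = v - v (u·v) = 0; hence ker((I - K)^*) = span{v} = span{(7, 0, 2)}. Therefore (I - K) x = y is solvable iff <y, v> = 0, i.e. iff 7y_1 + 2y_3 = 0. When this holds, K y = u (v·y) = 0, so (I - K) y = y and x = y is a particular solution; the full solution set is the line x = y + c·u = y + c·(1, -2, -3), c ∈ C.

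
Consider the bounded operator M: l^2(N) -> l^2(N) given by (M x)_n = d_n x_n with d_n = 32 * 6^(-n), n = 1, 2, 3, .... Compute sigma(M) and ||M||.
sigma(M) = {32 * 6^(-n) : n ≥ 1} ∪ {0}; ||M|| = 16/3

A bounded diagonal operator on l^2 with diagonal entries d_n has spectrum equal to the closure of {d_n : n ≥ 1}: every d_n is an eigenvalue (with eigenvector e_n), so {d_n} ⊂ sigma(M); the spectrum is closed, so its closure is too; and for lambda not in the closure, (M - lambda I) has bounded inverse (the diagonal entries 1/(d_n - lambda) are bounded). For our sequence d_n = 32 * 6^(-n), n = 1, 2, 3, ...:
  - {d_n} = {32 * 6^(-n) : n ≥ 1}; the only limit point is 0
  - closure = {32 * 6^(-n) : n ≥ 1} ∪ {0}
For the norm: a diagonal operator has ||M|| = sup_n |d_n|. Here d_n = 32 * 6^(-n) is positive and decreasing, so sup_n |d_n| = d_1 = 32/6 = 16/3. So ||M|| = 16/3.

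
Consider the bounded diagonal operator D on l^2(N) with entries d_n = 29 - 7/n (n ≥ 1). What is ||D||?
||D|| = 29

For a diagonal operator on l^2 with entries d_n, ||D|| = sup_n |d_n|. Here d_1 = 22, d_2 = 51/2, ..., and d_n = 29 - 7/n increases monotonically toward 29. All terms lie in [22, 29), so |d_n| = d_n and the supremum is the limit 29, which is not attained by any individual d_n. Hence ||D|| = 29.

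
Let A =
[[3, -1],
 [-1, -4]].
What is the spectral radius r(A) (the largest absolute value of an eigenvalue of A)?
r(A) = (1 + sqrt(53))/2 ≈ 4.1401

The eigenvalues of A are the roots of its characteristic polynomial. With M = A (coefficients from the trace and determinant):
  p(λ) = det(λ I - M) = λ^2 + λ - 13.
For λ^2 + λ - 13 the discriminant is 53. It is nonnegative but not a perfect square, so the roots are real and irrational: λ = (-1 ± sqrt(53))/2 ≈ 3.1401, -4.1401.
Thus the eigenvalues (to 4 decimals) are 3.1401 (modulus 3.1401); -4.1401 (modulus 4.1401). The spectral radius is the largest modulus: r(A) = (1 + sqrt(53))/2 ≈ 4.1401. (Cross-check: r(A) ≤ ||A||_2 ≈ 4.1401; equality holds whenever A is normal, though it can also hold for some non-normal A.)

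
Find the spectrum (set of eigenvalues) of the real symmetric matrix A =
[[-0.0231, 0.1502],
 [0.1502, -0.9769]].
sigma(A) ≈ {-1, 0}

A is real symmetric, so its spectrum consists of real eigenvalues. Expanding the characteristic polynomial of the displayed matrix gives
  det(λ I - A) = p(λ) = λ^2 + (1)λ + (0).
Solving p(λ) = 0 yields eigenvalues ≈ -1, 0. (A is shown rounded to 4 decimals, so these recover the underlying integer eigenvalues to within that precision.)
Verification: the trace of A = -1 equals the sum of eigenvalues -1, and det(A) ≈ 0.0000 matches the eigenvalue product 0.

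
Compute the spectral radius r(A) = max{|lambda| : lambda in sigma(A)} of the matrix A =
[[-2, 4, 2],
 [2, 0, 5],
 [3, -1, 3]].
r(A) ≈ 4.939

The eigenvalues of A are the roots of its characteristic polynomial. With M = A (coefficients from the trace, the sum of principal 2x2 minors, and det A):
  p(λ) = det(λ I - M) = λ^3 - λ^2 - 15λ - 22.
No integer candidate from the rational root theorem (±divisors of 22) is a root, so the roots are irrational. The cubic discriminant is Δ = -5371 < 0, so there is one real root and a complex-conjugate pair. p(4) = -34 and p(5) = 3 have opposite signs, so a root lies in (4, 5); Newton's method refines it to λ ≈ 4.939. Dividing out (λ - (4.939)) leaves approximately λ^2 + 3.939λ + 4.4544. For λ^2 + 3.939λ + 4.4544 the discriminant is -2.3021. It is negative, so the remaining roots are the complex-conjugate pair λ ≈ -1.9695 ± 0.7586i. Their product equals the constant term, so |λ|^2 ≈ 4.4544 and |λ| ≈ 2.1105.
Thus the eigenvalues (to 4 decimals) are 4.939 (modulus 4.939); -1.9695 ± 0.7586i (modulus 2.1105). The spectral radius is the largest modulus: r(A) ≈ 4.939. (Cross-check: r(A) ≤ ||A||_2 ≈ 6.7695; equality holds whenever A is normal, though it can also hold for some non-normal A.)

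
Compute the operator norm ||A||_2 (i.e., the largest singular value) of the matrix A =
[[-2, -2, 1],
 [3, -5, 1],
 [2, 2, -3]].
||A||_2 ≈ 6.3148 (= sqrt(largest eigenvalue of A^T A))

||A||_2 = sigma_max(A) = sqrt(lambda_max(A^T A)). Form the symmetric matrix M = A^T A =
[[17, -7, -5],
 [-7, 33, -13],
 [-5, -13, 11]].
Its characteristic polynomial (trace, sum of principal 2x2 minors, determinant of M give the coefficients) is
  p(λ) = det(λ I - M) = λ^3 - 61λ^2 + 868λ - 1024.
No integer candidate from the rational root theorem (±divisors of 1024) is a root, so the roots are irrational. The cubic discriminant is Δ = 205514384 > 0, so there are three distinct real roots. p(1) = -216 and p(2) = 476 have opposite signs, so a root lies in (1, 2); Newton's method refines it to λ ≈ 1.2951. p(19) = 306 and p(20) = -64 have opposite signs, so a root lies in (19, 20); Newton's method refines it to λ ≈ 19.8279. p(39) = -634 and p(40) = 96 have opposite signs, so a root lies in (39, 40); Newton's method refines it to λ ≈ 39.877. Check (Vieta): the three roots sum to 61, matching tr M = 61.
So the eigenvalues of A^T A are ≈ 1.2951, 19.8279, 39.877 (all ≥ 0, as they must be for A^T A). The largest is λ_max ≈ 39.877, hence ||A||_2 = sqrt(λ_max) ≈ 6.3148.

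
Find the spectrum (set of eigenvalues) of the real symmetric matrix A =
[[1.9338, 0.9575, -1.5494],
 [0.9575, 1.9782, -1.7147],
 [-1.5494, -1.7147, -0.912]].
sigma(A) ≈ {-2, 1, 4}

A is real symmetric, so its spectrum consists of real eigenvalues. Expanding the characteristic polynomial of the displayed matrix gives
  det(λ I - A) = p(λ) = λ^3 + (-3)λ^2 + (-6)λ + (8).
Solving p(λ) = 0 yields eigenvalues ≈ -2, 1, 4. (A is shown rounded to 4 decimals, so these recover the underlying integer eigenvalues to within that precision.)
Verification: the trace of A = 3 equals the sum of eigenvalues 3, and det(A) ≈ -7.9997 matches the eigenvalue product -8.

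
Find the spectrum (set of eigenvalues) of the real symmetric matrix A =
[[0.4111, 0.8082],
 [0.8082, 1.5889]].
sigma(A) ≈ {0, 2}

A is real symmetric, so its spectrum consists of real eigenvalues. Expanding the characteristic polynomial of the displayed matrix gives
  det(λ I - A) = p(λ) = λ^2 + (-2)λ + (0).
Solving p(λ) = 0 yields eigenvalues ≈ 0, 2. (A is shown rounded to 4 decimals, so these recover the underlying integer eigenvalues to within that precision.)
Verification: the trace of A = 2 equals the sum of eigenvalues 2, and det(A) ≈ 0.0000 matches the eigenvalue product 0.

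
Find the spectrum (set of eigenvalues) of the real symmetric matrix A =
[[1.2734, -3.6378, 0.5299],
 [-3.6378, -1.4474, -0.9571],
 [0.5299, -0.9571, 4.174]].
sigma(A) ≈ {-4, 3, 5}

A is real symmetric, so its spectrum consists of real eigenvalues. Expanding the characteristic polynomial of the displayed matrix gives
  det(λ I - A) = p(λ) = λ^3 + (-4)λ^2 + (-17)λ + (60).
Solving p(λ) = 0 yields eigenvalues ≈ -4, 3, 5. (A is shown rounded to 4 decimals, so these recover the underlying integer eigenvalues to within that precision.)
Verification: the trace of A = 4 equals the sum of eigenvalues 4, and det(A) ≈ -60.0003 matches the eigenvalue product -60.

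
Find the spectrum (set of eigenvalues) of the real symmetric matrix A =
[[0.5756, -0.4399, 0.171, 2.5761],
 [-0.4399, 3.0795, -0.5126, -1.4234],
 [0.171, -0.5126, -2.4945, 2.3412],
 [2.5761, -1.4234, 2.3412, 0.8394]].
sigma(A) ≈ {-4, -1, 2, 5}

A is real symmetric, so its spectrum consists of real eigenvalues. Expanding the characteristic polynomial of the displayed matrix gives
  det(λ I - A) = p(λ) = λ^4 + (-2)λ^3 + (-21)λ^2 + (22)λ + (39.9985).
Solving p(λ) = 0 yields eigenvalues ≈ -4, -1, 2, 5. (A is shown rounded to 4 decimals, so these recover the underlying integer eigenvalues to within that precision.)
Verification: the trace of A = 2 equals the sum of eigenvalues 2, and det(A) ≈ 39.9985 matches the eigenvalue product 40.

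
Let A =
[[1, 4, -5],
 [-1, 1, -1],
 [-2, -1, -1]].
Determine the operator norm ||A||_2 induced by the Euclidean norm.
||A||_2 ≈ 6.602 (= sqrt(largest eigenvalue of A^T A))

||A||_2 = sigma_max(A) = sqrt(lambda_max(A^T A)). Form the symmetric matrix M = A^T A =
[[6, 5, -2],
 [5, 18, -20],
 [-2, -20, 27]].
Its characteristic polynomial (trace, sum of principal 2x2 minors, determinant of M give the coefficients) is
  p(λ) = det(λ I - M) = λ^3 - 51λ^2 + 327λ - 169.
No integer candidate from the rational root theorem (±divisors of 169) is a root, so the roots are irrational. The cubic discriminant is Δ = 98547408 > 0, so there are three distinct real roots. p(0) = -169 and p(1) = 108 have opposite signs, so a root lies in (0, 1); Newton's method refines it to λ ≈ 0.5663. p(6) = 173 and p(7) = -36 have opposite signs, so a root lies in (6, 7); Newton's method refines it to λ ≈ 6.8471. p(43) = -900 and p(44) = 667 have opposite signs, so a root lies in (43, 44); Newton's method refines it to λ ≈ 43.5867. Check (Vieta): the three roots sum to 51, matching tr M = 51.
So the eigenvalues of A^T A are ≈ 0.5663, 6.8471, 43.5867 (all ≥ 0, as they must be for A^T A). The largest is λ_max ≈ 43.5867, hence ||A||_2 = sqrt(λ_max) ≈ 6.602.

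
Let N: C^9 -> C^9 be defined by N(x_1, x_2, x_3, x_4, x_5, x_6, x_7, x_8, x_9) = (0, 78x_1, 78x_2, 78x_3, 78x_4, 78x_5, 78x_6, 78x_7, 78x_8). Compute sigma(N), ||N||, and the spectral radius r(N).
sigma(N) = {0}; ||N|| = 78; r(N) = 0. (N is nilpotent with N^9 = 0.)

On C^9, N is a strictly lower-triangular matrix with 78 on the subdiagonal and zeros elsewhere, so its characteristic polynomial is lambda^9 and every eigenvalue is 0: sigma(N) = {0}. For the operator norm, N e_i = 78e_{i+1} for i = 1, ..., 8 and N e_9 = 0, so the singular values of N are 78 (with multiplicity 8) and 0; hence ||N|| = 78. The spectral radius r(N) = max|lambda| = 0. Note ||N|| > r(N) — characteristic of non-normal nilpotent operators. Indeed N^9 = 0.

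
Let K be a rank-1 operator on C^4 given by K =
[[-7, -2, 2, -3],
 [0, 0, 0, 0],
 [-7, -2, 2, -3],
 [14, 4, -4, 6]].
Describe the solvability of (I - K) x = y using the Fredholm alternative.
(I - K) is singular (det(I - K) = 0, i.e. 1 ∈ sigma(K)). (I - K) x = y is solvable iff y ⊥ ker((I - K)^*) = span{(-7, -2, 2, -3)}, i.e. iff -7y_1 - 2y_2 + 2y_3 - 3y_4 = 0. When solvable, the solutions are x = y + c·(1, 0, 1, -2), c arbitrary (ker(I - K) = span{(1, 0, 1, -2)}, dimension 1).

K has rank 1, so it is an outer product K = u v^T: every row of K is a multiple of one row vector. Reading off the entries, u = (1, 0, 1, -2) and v = (-7, -2, 2, -3) (row i of K equals u_i·v^T). A rank-one matrix u v^T satisfies K u = u (v·u) and kills the (3)-dimensional subspace v^⊥, so its characteristic polynomial is lambda^3 (lambda - v·u) with v·u = tr K = 1. Hence the eigenvalues of I - K are 1 (multiplicity 3) and 1 - (1) = 0, so det(I - K) = 0. (Direct check: I - K =
[[8, 2, -2, 3],
 [0, 1, 0, 0],
 [7, 2, -1, 3],
 [-14, -4, 4, -5]]
has determinant 0.) So 1 is an eigenvalue of K and (I - K) is not invertible. The finite-dimensional Fredholm alternative says: either (I - K) is invertible, or ker(I - K) ≠ {0} and then range(I - K) = ker((I - K)^*)^⊥, with dim ker(I - K) = dim ker((I - K)^*). We are in the second case, so we need both kernels. Kernel of I - K: (I - K) u = u - u (v·u) = u - u = 0, so ker(I - K) = span{u} = span{(1, 0, 1, -2)} (it is exactly 1-dimensional because rank(I - K) = 3). Kernel of the adjoint: K is real, so (I - K)^* = I - K^T = I - v u^T, and (I - v u^T) v = v - v (u·v) = 0; hence ker((I - K)^*) = span{v} = span{(-7, -2, 2, -3)}. Therefore (I - K) x = y is solvable iff <y, v> = 0, i.e. iff -7y_1 - 2y_2 + 2y_3 - 3y_4 = 0. When this holds, K y = u (v·y) = 0, so (I - K) y = y and x = y is a particular solution; the full solution set is the line x = y + c·u = y + c·(1, 0, 1, -2), c ∈ C.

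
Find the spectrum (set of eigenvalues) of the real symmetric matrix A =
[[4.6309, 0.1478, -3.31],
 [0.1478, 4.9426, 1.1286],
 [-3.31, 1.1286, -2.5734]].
sigma(A) ≈ {-4, 5, 6}

A is real symmetric, so its spectrum consists of real eigenvalues. Expanding the characteristic polynomial of the displayed matrix gives
  det(λ I - A) = p(λ) = λ^3 + (-7)λ^2 + (-14)λ + (120).
Solving p(λ) = 0 yields eigenvalues ≈ -4, 5, 6. (A is shown rounded to 4 decimals, so these recover the underlying integer eigenvalues to within that precision.)
Verification: the trace of A = 7 equals the sum of eigenvalues 7, and det(A) ≈ -120.0000 matches the eigenvalue product -120.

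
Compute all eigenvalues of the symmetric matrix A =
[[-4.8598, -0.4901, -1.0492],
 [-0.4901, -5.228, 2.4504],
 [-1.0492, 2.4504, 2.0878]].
sigma(A) ≈ {-6, -5, 3}

A is real symmetric, so its spectrum consists of real eigenvalues. Expanding the characteristic polynomial of the displayed matrix gives
  det(λ I - A) = p(λ) = λ^3 + (8)λ^2 + (-3)λ + (-89.9989).
Solving p(λ) = 0 yields eigenvalues ≈ -6, -5, 3. (A is shown rounded to 4 decimals, so these recover the underlying integer eigenvalues to within that precision.)
Verification: the trace of A = -8 equals the sum of eigenvalues -8, and det(A) ≈ 89.9989 matches the eigenvalue product 90.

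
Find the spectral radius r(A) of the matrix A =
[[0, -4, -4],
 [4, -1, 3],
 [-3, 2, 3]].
r(A) ≈ 5.2618

The eigenvalues of A are the roots of its characteristic polynomial. With M = A (coefficients from the trace, the sum of principal 2x2 minors, and det A):
  p(λ) = det(λ I - M) = λ^3 - 2λ^2 - 5λ - 64.
No integer candidate from the rational root theorem (±divisors of 64) is a root, so the roots are irrational. The cubic discriminant is Δ = -123560 < 0, so there is one real root and a complex-conjugate pair. p(5) = -14 and p(6) = 50 have opposite signs, so a root lies in (5, 6); Newton's method refines it to λ ≈ 5.2618. Dividing out (λ - (5.2618)) leaves approximately λ^2 + 3.2618λ + 12.1631. For λ^2 + 3.2618λ + 12.1631 the discriminant is -38.0129. It is negative, so the remaining roots are the complex-conjugate pair λ ≈ -1.6309 ± 3.0827i. Their product equals the constant term, so |λ|^2 ≈ 12.1631 and |λ| ≈ 3.4876.
Thus the eigenvalues (to 4 decimals) are 5.2618 (modulus 5.2618); -1.6309 ± 3.0827i (modulus 3.4876). The spectral radius is the largest modulus: r(A) ≈ 5.2618. (Cross-check: r(A) ≤ ||A||_2 ≈ 6.9376; equality holds whenever A is normal, though it can also hold for some non-normal A.)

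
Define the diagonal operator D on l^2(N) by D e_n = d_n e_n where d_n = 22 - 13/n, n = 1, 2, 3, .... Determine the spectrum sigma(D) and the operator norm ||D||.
sigma(D) = {22 - 13/n : n ≥ 1} ∪ {22}; ||D|| = 22

A bounded diagonal operator on l^2 with diagonal entries d_n has spectrum equal to the closure of {d_n : n ≥ 1}: every d_n is an eigenvalue (with eigenvector e_n), so {d_n} ⊂ sigma(D); the spectrum is closed, so its closure is too; and for lambda not in the closure, (D - lambda I) has bounded inverse (the diagonal entries 1/(d_n - lambda) are bounded). For our sequence d_n = 22 - 13/n, n = 1, 2, 3, ...:
  - {d_n} = {22 - 13/n : n ≥ 1}; the only limit point is 22
  - closure = {22 - 13/n : n ≥ 1} ∪ {22}
For the norm: a diagonal operator has ||D|| = sup_n |d_n|. Here d_n = 22 - 13/n increases monotonically from d_1 = 9 toward 22, with all terms in [9, 22); so sup_n |d_n| = 22 (the supremum is the limit, not attained). So ||D|| = 22.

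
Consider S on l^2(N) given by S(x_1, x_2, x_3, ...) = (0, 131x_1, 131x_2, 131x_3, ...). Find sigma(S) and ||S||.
sigma(S) = closed disk {z in C : |z| ≤ 131}; ||S|| = 131

Note S = 131·U where U is the unit right shift (U x)_k = x_{k-1} (with x_0 := 0); so ||S|| = 131||U|| and sigma(S) = 131·sigma(U). ||S x||^2 = sum_{k≥1} |131x_k|^2 = 17161||x||^2, so ||S|| = 131 and sigma(S) ⊂ {|z| ≤ 131}. For any |lambda| < 131, the equation (S - lambda I) x = 0 forces x_1 = 0, then 131x_k = lambda x_{k+1} ⇒ x = 0, so S has no eigenvalues. But (S - lambda I) is not surjective for |lambda| < 131: solving (S - lambda I) x = e_1 would require x_n proportional to (lambda/131)^(-n), which is not in l^2. So every |lambda| < 131 lies in the residual spectrum. The boundary |lambda| = 131 is in the approximate point spectrum (the spectrum is closed). Hence sigma(S) is the closed disk of radius 131.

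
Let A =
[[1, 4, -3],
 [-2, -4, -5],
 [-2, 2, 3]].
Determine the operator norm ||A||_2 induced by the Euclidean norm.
||A||_2 ≈ 7.3934 (= sqrt(largest eigenvalue of A^T A))

||A||_2 = sigma_max(A) = sqrt(lambda_max(A^T A)). Form the symmetric matrix M = A^T A =
[[9, 8, 1],
 [8, 36, 14],
 [1, 14, 43]].
Its characteristic polynomial (trace, sum of principal 2x2 minors, determinant of M give the coefficients) is
  p(λ) = det(λ I - M) = λ^3 - 88λ^2 + 1998λ - 9604.
No integer candidate from the rational root theorem (±divisors of 9604) is a root, so the roots are irrational. The cubic discriminant is Δ = 735207152 > 0, so there are three distinct real roots. p(6) = -568 and p(7) = 413 have opposite signs, so a root lies in (6, 7); Newton's method refines it to λ ≈ 6.5618. p(26) = 432 and p(27) = -127 have opposite signs, so a root lies in (26, 27); Newton's method refines it to λ ≈ 26.7754. p(54) = -856 and p(55) = 461 have opposite signs, so a root lies in (54, 55); Newton's method refines it to λ ≈ 54.6628. Check (Vieta): the three roots sum to 88, matching tr M = 88.
So the eigenvalues of A^T A are ≈ 6.5618, 26.7754, 54.6628 (all ≥ 0, as they must be for A^T A). The largest is λ_max ≈ 54.6628, hence ||A||_2 = sqrt(λ_max) ≈ 7.3934.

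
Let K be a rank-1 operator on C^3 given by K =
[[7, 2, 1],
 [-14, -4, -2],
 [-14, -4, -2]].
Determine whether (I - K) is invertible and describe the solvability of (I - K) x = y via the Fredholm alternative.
(I - K) is singular (det(I - K) = 0, i.e. 1 ∈ sigma(K)). (I - K) x = y is solvable iff y ⊥ ker((I - K)^*) = span{(7, 2, 1)}, i.e. iff 7y_1 + 2y_2 + y_3 = 0. When solvable, the solutions are x = y + c·(1, -2, -2), c arbitrary (ker(I - K) = span{(1, -2, -2)}, dimension 1).

K has rank 1, so it is an outer product K = u v^T: every row of K is a multiple of one row vector. Reading off the entries, u = (1, -2, -2) and v = (7, 2, 1) (row i of K equals u_i·v^T). A rank-one matrix u v^T satisfies K u = u (v·u) and kills the (2)-dimensional subspace v^⊥, so its characteristic polynomial is lambda^2 (lambda - v·u) with v·u = tr K = 1. Hence the eigenvalues of I - K are 1 (multiplicity 2) and 1 - (1) = 0, so det(I - K) = 0. (Direct check: I - K =
[[-6, -2, -1],
 [14, 5, 2],
 [14, 4, 3]]
has determinant 0.) So 1 is an eigenvalue of K and (I - K) is not invertible. The finite-dimensional Fredholm alternative says: either (I - K) is invertible, or ker(I - K) ≠ {0} and then range(I - K) = ker((I - K)^*)^⊥, with dim ker(I - K) = dim ker((I - K)^*). We are in the second case, so we need both kernels. Kernel of I - K: (I - K) u = u - u (v·u) = u - u = 0, so ker(I - K) = span{u} = span{(1, -2, -2)} (it is exactly 1-dimensional because rank(I - K) = 2). Kernel of the adjoint: K is real, so (I - K)^* = I - K^T = I - v u^T, and (I - v u^T) v = v - v (u·v) = 0; hence ker((I - K)^*) = span{v} = span{(7, 2, 1)}. Therefore (I - K) x = y is solvable iff <y, v> = 0, i.e. iff 7y_1 + 2y_2 + y_3 = 0. When this holds, K y = u (v·y) = 0, so (I - K) y = y and x = y is a particular solution; the full solution set is the line x = y + c·u = y + c·(1, -2, -2), c ∈ C.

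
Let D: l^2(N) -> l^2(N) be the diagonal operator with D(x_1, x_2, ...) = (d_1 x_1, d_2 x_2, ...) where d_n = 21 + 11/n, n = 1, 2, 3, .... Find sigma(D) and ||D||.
sigma(D) = {21 + 11/n : n ≥ 1} ∪ {21}; ||D|| = 32

A bounded diagonal operator on l^2 with diagonal entries d_n has spectrum equal to the closure of {d_n : n ≥ 1}: every d_n is an eigenvalue (with eigenvector e_n), so {d_n} ⊂ sigma(D); the spectrum is closed, so its closure is too; and for lambda not in the closure, (D - lambda I) has bounded inverse (the diagonal entries 1/(d_n - lambda) are bounded). For our sequence d_n = 21 + 11/n, n = 1, 2, 3, ...:
  - {d_n} = {21 + 11/n : n ≥ 1}; the only limit point is 21
  - closure = {21 + 11/n : n ≥ 1} ∪ {21}
For the norm: a diagonal operator has ||D|| = sup_n |d_n|. Here d_n = 21 + 11/n is positive and decreasing, so sup_n |d_n| = d_1 = 21 + 11 = 32. So ||D|| = 32.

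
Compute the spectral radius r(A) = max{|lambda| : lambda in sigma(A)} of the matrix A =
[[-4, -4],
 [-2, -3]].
r(A) = (7 + sqrt(33))/2 ≈ 6.3723

The eigenvalues of A are the roots of its characteristic polynomial. With M = A (coefficients from the trace and determinant):
  p(λ) = det(λ I - M) = λ^2 + 7λ + 4.
For λ^2 + 7λ + 4 the discriminant is 33. It is nonnegative but not a perfect square, so the roots are real and irrational: λ = (-7 ± sqrt(33))/2 ≈ -0.6277, -6.3723.
Thus the eigenvalues (to 4 decimals) are -0.6277 (modulus 0.6277); -6.3723 (modulus 6.3723). The spectral radius is the largest modulus: r(A) = (7 + sqrt(33))/2 ≈ 6.3723. (Cross-check: r(A) ≤ ||A||_2 ≈ 6.6814; equality holds whenever A is normal, though it can also hold for some non-normal A.)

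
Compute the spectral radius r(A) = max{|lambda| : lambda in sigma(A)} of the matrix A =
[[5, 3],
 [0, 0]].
r(A) = 5

The eigenvalues of A are the roots of its characteristic polynomial. With M = A (coefficients from the trace and determinant):
  p(λ) = det(λ I - M) = λ^2 - 5λ.
For λ^2 - 5λ the discriminant is 25. It is a perfect square (5^2), so the roots are rational: λ = (5 ± 5)/2 = 5, 0.
Thus the eigenvalues (to 4 decimals) are 5 (modulus 5); 0 (modulus 0). The spectral radius is the largest modulus: r(A) = 5. (Cross-check: r(A) ≤ ||A||_2 ≈ 5.831; equality holds whenever A is normal, though it can also hold for some non-normal A.)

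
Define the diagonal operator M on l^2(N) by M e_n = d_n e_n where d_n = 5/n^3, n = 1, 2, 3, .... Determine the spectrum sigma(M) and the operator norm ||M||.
sigma(M) = {5/n^3 : n ≥ 1} ∪ {0}; ||M|| = 5

A bounded diagonal operator on l^2 with diagonal entries d_n has spectrum equal to the closure of {d_n : n ≥ 1}: every d_n is an eigenvalue (with eigenvector e_n), so {d_n} ⊂ sigma(M); the spectrum is closed, so its closure is too; and for lambda not in the closure, (M - lambda I) has bounded inverse (the diagonal entries 1/(d_n - lambda) are bounded). For our sequence d_n = 5/n^3, n = 1, 2, 3, ...:
  - {d_n} = {5/n^3 : n ≥ 1}; the only limit point is 0
  - closure = {5/n^3 : n ≥ 1} ∪ {0}
For the norm: a diagonal operator has ||M|| = sup_n |d_n|. Here d_n = 5/n^3 is positive and decreasing, so sup_n |d_n| = d_1 = 5. So ||M|| = 5.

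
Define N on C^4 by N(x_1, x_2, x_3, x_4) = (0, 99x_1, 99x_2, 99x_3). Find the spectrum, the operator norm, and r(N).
sigma(N) = {0}; ||N|| = 99; r(N) = 0. (N is nilpotent with N^4 = 0.)

On C^4, N is a strictly lower-triangular matrix with 99 on the subdiagonal and zeros elsewhere, so its characteristic polynomial is lambda^4 and every eigenvalue is 0: sigma(N) = {0}. For the operator norm, N e_i = 99e_{i+1} for i = 1, ..., 3 and N e_4 = 0, so the singular values of N are 99 (with multiplicity 3) and 0; hence ||N|| = 99. The spectral radius r(N) = max|lambda| = 0. Note ||N|| > r(N) — characteristic of non-normal nilpotent operators. Indeed N^4 = 0.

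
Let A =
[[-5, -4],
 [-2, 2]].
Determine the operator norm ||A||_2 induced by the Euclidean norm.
||A||_2 = sqrt((49 + sqrt(1105))/2) ≈ 6.4125 (= sqrt(largest eigenvalue of A^T A))

||A||_2 = sigma_max(A) = sqrt(lambda_max(A^T A)). Form the symmetric matrix M = A^T A =
[[29, 16],
 [16, 20]].
Its characteristic polynomial (trace, determinant of M give the coefficients) is
  p(λ) = det(λ I - M) = λ^2 - 49λ + 324.
For λ^2 - 49λ + 324 the discriminant is 1105. It is nonnegative but not a perfect square, so the roots are real and irrational: λ = (49 ± sqrt(1105))/2 ≈ 41.1208, 7.8792.
So the eigenvalues of A^T A are ≈ 7.8792, 41.1208 (all ≥ 0, as they must be for A^T A). The largest is λ_max = (49 + sqrt(1105))/2 ≈ 41.1208, hence ||A||_2 = sqrt(λ_max) = sqrt((49 + sqrt(1105))/2) ≈ 6.4125.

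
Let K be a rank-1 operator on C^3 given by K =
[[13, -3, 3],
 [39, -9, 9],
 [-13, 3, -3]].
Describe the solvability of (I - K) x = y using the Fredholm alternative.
(I - K) is singular (det(I - K) = 0, i.e. 1 ∈ sigma(K)). (I - K) x = y is solvable iff y ⊥ ker((I - K)^*) = span{(13, -3, 3)}, i.e. iff 13y_1 - 3y_2 + 3y_3 = 0. When solvable, the solutions are x = y + c·(1, 3, -1), c arbitrary (ker(I - K) = span{(1, 3, -1)}, dimension 1).

K has rank 1, so it is an outer product K = u v^T: every row of K is a multiple of one row vector. Reading off the entries, u = (1, 3, -1) and v = (13, -3, 3) (row i of K equals u_i·v^T). A rank-one matrix u v^T satisfies K u = u (v·u) and kills the (2)-dimensional subspace v^⊥, so its characteristic polynomial is lambda^2 (lambda - v·u) with v·u = tr K = 1. Hence the eigenvalues of I - K are 1 (multiplicity 2) and 1 - (1) = 0, so det(I - K) = 0. (Direct check: I - K =
[[-12, 3, -3],
 [-39, 10, -9],
 [13, -3, 4]]
has determinant 0.) So 1 is an eigenvalue of K and (I - K) is not invertible. The finite-dimensional Fredholm alternative says: either (I - K) is invertible, or ker(I - K) ≠ {0} and then range(I - K) = ker((I - K)^*)^⊥, with dim ker(I - K) = dim ker((I - K)^*). We are in the second case, so we need both kernels. Kernel of I - K: (I - K) u = u - u (v·u) = u - u = 0, so ker(I - K) = span{u} = span{(1, 3, -1)} (it is exactly 1-dimensional because rank(I - K) = 2). Kernel of the adjoint: K is real, so (I - K)^* = I - K^T = I - v u^T, and (I - v u^T) v = v - v (u·v) = 0; hence ker((I - K)^*) = span{v} = span{(13, -3, 3)}. Therefore (I - K) x = y is solvable iff <y, v> = 0, i.e. iff 13y_1 - 3y_2 + 3y_3 = 0. When this holds, K y = u (v·y) = 0, so (I - K) y = y and x = y is a particular solution; the full solution set is the line x = y + c·u = y + c·(1, 3, -1), c ∈ C.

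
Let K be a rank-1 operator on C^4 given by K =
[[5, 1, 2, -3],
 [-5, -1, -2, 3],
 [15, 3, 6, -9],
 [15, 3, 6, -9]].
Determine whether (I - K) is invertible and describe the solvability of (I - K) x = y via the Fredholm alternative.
(I - K) is singular (det(I - K) = 0, i.e. 1 ∈ sigma(K)). (I - K) x = y is solvable iff y ⊥ ker((I - K)^*) = span{(5, 1, 2, -3)}, i.e. iff 5y_1 + y_2 + 2y_3 - 3y_4 = 0. When solvable, the solutions are x = y + c·(1, -1, 3, 3), c arbitrary (ker(I - K) = span{(1, -1, 3, 3)}, dimension 1).

K has rank 1, so it is an outer product K = u v^T: every row of K is a multiple of one row vector. Reading off the entries, u = (1, -1, 3, 3) and v = (5, 1, 2, -3) (row i of K equals u_i·v^T). A rank-one matrix u v^T satisfies K u = u (v·u) and kills the (3)-dimensional subspace v^⊥, so its characteristic polynomial is lambda^3 (lambda - v·u) with v·u = tr K = 1. Hence the eigenvalues of I - K are 1 (multiplicity 3) and 1 - (1) = 0, so det(I - K) = 0. (Direct check: I - K =
[[-4, -1, -2, 3],
 [5, 2, 2, -3],
 [-15, -3, -5, 9],
 [-15, -3, -6, 10]]
has determinant 0.) So 1 is an eigenvalue of K and (I - K) is not invertible. The finite-dimensional Fredholm alternative says: either (I - K) is invertible, or ker(I - K) ≠ {0} and then range(I - K) = ker((I - K)^*)^⊥, with dim ker(I - K) = dim ker((I - K)^*). We are in the second case, so we need both kernels. Kernel of I - K: (I - K) u = u - u (v·u) = u - u = 0, so ker(I - K) = span{u} = span{(1, -1, 3, 3)} (it is exactly 1-dimensional because rank(I - K) = 3). Kernel of the adjoint: K is real, so (I - K)^* = I - K^T = I - v u^T, and (I - v u^T) v = v - v (u·v) = 0; hence ker((I - K)^*) = span{v} = span{(5, 1, 2, -3)}. Therefore (I - K) x = y is solvable iff <y, v> = 0, i.e. iff 5y_1 + y_2 + 2y_3 - 3y_4 = 0. When this holds, K y = u (v·y) = 0, so (I - K) y = y and x = y is a particular solution; the full solution set is the line x = y + c·u = y + c·(1, -1, 3, 3), c ∈ C.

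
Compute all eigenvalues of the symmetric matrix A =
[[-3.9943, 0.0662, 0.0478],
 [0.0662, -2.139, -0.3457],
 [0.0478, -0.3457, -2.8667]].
sigma(A) ≈ {-4, -3, -2}

A is real symmetric, so its spectrum consists of real eigenvalues. Expanding the characteristic polynomial of the displayed matrix gives
  det(λ I - A) = p(λ) = λ^3 + (9)λ^2 + (26)λ + (24).
Solving p(λ) = 0 yields eigenvalues ≈ -4, -3, -2. (A is shown rounded to 4 decimals, so these recover the underlying integer eigenvalues to within that precision.)
Verification: the trace of A = -9 equals the sum of eigenvalues -9, and det(A) ≈ -23.9999 matches the eigenvalue product -24.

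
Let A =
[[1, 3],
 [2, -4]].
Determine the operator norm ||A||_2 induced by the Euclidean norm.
||A||_2 = sqrt((30 + sqrt(500))/2) ≈ 5.1167 (= sqrt(largest eigenvalue of A^T A))

||A||_2 = sigma_max(A) = sqrt(lambda_max(A^T A)). Form the symmetric matrix M = A^T A =
[[5, -5],
 [-5, 25]].
Its characteristic polynomial (trace, determinant of M give the coefficients) is
  p(λ) = det(λ I - M) = λ^2 - 30λ + 100.
For λ^2 - 30λ + 100 the discriminant is 500. It is nonnegative but not a perfect square, so the roots are real and irrational: λ = (30 ± sqrt(500))/2 ≈ 26.1803, 3.8197.
So the eigenvalues of A^T A are ≈ 3.8197, 26.1803 (all ≥ 0, as they must be for A^T A). The largest is λ_max = (30 + sqrt(500))/2 ≈ 26.1803, hence ||A||_2 = sqrt(λ_max) = sqrt((30 + sqrt(500))/2) ≈ 5.1167.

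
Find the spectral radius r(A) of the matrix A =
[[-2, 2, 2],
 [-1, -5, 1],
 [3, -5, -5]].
r(A) ≈ 6.2444

The eigenvalues of A are the roots of its characteristic polynomial. With M = A (coefficients from the trace, the sum of principal 2x2 minors, and det A):
  p(λ) = det(λ I - M) = λ^3 + 12λ^2 + 46λ + 24.
No integer candidate from the rational root theorem (±divisors of 24) is a root, so the roots are irrational. The cubic discriminant is Δ = -27616 < 0, so there is one real root and a complex-conjugate pair. p(-1) = -11 and p(0) = 24 have opposite signs, so a root lies in (-1, 0); Newton's method refines it to λ ≈ -0.6155. Dividing out (λ - (-0.6155)) leaves approximately λ^2 + 11.3845λ + 38.9929. For λ^2 + 11.3845λ + 38.9929 the discriminant is -26.3646. It is negative, so the remaining roots are the complex-conjugate pair λ ≈ -5.6923 ± 2.5673i. Their product equals the constant term, so |λ|^2 ≈ 38.9929 and |λ| ≈ 6.2444.
Thus the eigenvalues (to 4 decimals) are -0.6155 (modulus 0.6155); -5.6923 ± 2.5673i (modulus 6.2444). The spectral radius is the largest modulus: r(A) ≈ 6.2444. (Cross-check: r(A) ≤ ||A||_2 ≈ 8.7755; equality holds whenever A is normal, though it can also hold for some non-normal A.)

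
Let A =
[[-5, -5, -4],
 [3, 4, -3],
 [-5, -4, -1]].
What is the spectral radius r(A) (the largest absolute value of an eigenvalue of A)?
r(A) ≈ 7.5254

The eigenvalues of A are the roots of its characteristic polynomial. With M = A (coefficients from the trace, the sum of principal 2x2 minors, and det A):
  p(λ) = det(λ I - M) = λ^3 + 2λ^2 - 36λ + 42.
No integer candidate from the rational root theorem (±divisors of 42) is a root, so the roots are irrational. The cubic discriminant is Δ = 88404 > 0, so there are three distinct real roots. p(-8) = -54 and p(-7) = 49 have opposite signs, so a root lies in (-8, -7); Newton's method refines it to λ ≈ -7.5254. p(1) = 9 and p(2) = -14 have opposite signs, so a root lies in (1, 2); Newton's method refines it to λ ≈ 1.3304. p(4) = -6 and p(5) = 37 have opposite signs, so a root lies in (4, 5); Newton's method refines it to λ ≈ 4.195. Check (Vieta): the three roots sum to -2, matching tr M = -2.
Thus the eigenvalues (to 4 decimals) are -7.5254 (modulus 7.5254); 1.3304 (modulus 1.3304); 4.195 (modulus 4.195). The spectral radius is the largest modulus: r(A) ≈ 7.5254. (Cross-check: r(A) ≤ ||A||_2 ≈ 10.9191; equality holds whenever A is normal, though it can also hold for some non-normal A.)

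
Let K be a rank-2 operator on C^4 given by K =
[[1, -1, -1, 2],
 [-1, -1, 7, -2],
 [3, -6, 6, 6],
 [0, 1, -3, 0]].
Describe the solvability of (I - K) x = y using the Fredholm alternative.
(I - K) is invertible (det(I - K) = 58 ≠ 0), so for every y in C^4 the equation (I - K) x = y has a unique solution.

K has rank 2 and factors as K = U V^T = u1 v1^T + u2 v2^T with u1 = (0, -2, -3, 1), v1 = (0, 1, -3, 0), u2 = (-1, 1, -3, 0), v2 = (-1, 1, 1, -2) (multiplying out reproduces the displayed K). The nonzero eigenvalues of U V^T coincide with those of the 2 x 2 matrix G = V^T U = [[v1·u1, v1·u2], [v2·u1, v2·u2]] = [[7, 10], [-7, -1]], and by the Sylvester determinant identity det(I_4 - U V^T) = det(I_2 - V^T U) = det([[-6, -10], [7, 2]]) = (-6)(2) - (-10)(7) = 58. (Direct check: I - K =
[[0, 1, 1, -2],
 [1, 2, -7, 2],
 [-3, 6, -5, -6],
 [0, -1, 3, 1]]
has determinant 58.) The finite-dimensional Fredholm alternative says: either (I - K) is invertible, or ker(I - K) ≠ {0} and then range(I - K) = ker((I - K)^*)^⊥, with dim ker(I - K) = dim ker((I - K)^*). Since det(I - K) ≠ 0, 1 is not an eigenvalue of K and ker(I - K) = {0}, so we are in the first case: for every y there is a unique x = (I - K)^(-1) y. (Explicitly, by the Woodbury identity, (I - U V^T)^(-1) = I + U (I_2 - G)^(-1) V^T.)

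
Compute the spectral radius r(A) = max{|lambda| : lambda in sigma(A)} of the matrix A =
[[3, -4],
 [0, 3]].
r(A) = 3

The eigenvalues of A are the roots of its characteristic polynomial. With M = A (coefficients from the trace and determinant):
  p(λ) = det(λ I - M) = λ^2 - 6λ + 9.
For λ^2 - 6λ + 9 the discriminant is 0. It is a perfect square (0^2), so the roots are rational: λ = (6 ± 0)/2 = 3, 3.
Thus the eigenvalues (to 4 decimals) are 3 (modulus 3). The spectral radius is the largest modulus: r(A) = 3. (Cross-check: r(A) ≤ ||A||_2 ≈ 5.6056; equality holds whenever A is normal, though it can also hold for some non-normal A.)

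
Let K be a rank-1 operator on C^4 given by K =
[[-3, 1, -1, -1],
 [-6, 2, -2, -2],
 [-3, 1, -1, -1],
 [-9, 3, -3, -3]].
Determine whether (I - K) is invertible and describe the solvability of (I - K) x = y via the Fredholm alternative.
(I - K) is invertible (det(I - K) = 6 ≠ 0), so for every y in C^4 the equation (I - K) x = y has a unique solution.

K has rank 1, so it is an outer product K = u v^T: every row of K is a multiple of one row vector. Reading off the entries, u = (1, 2, 1, 3) and v = (-3, 1, -1, -1) (row i of K equals u_i·v^T). A rank-one matrix u v^T satisfies K u = u (v·u) and kills the (3)-dimensional subspace v^⊥, so its characteristic polynomial is lambda^3 (lambda - v·u) with v·u = tr K = -5. Hence the eigenvalues of I - K are 1 (multiplicity 3) and 1 - (-5) = 6, so det(I - K) = 6. (Direct check: I - K =
[[4, -1, 1, 1],
 [6, -1, 2, 2],
 [3, -1, 2, 1],
 [9, -3, 3, 4]]
has determinant 6.) The finite-dimensional Fredholm alternative says: either (I - K) is invertible, or ker(I - K) ≠ {0} and then range(I - K) = ker((I - K)^*)^⊥, with dim ker(I - K) = dim ker((I - K)^*). Since det(I - K) ≠ 0, 1 is not an eigenvalue of K and ker(I - K) = {0}, so we are in the first case: for every y there is a unique x = (I - K)^(-1) y. Explicitly, by the Sherman–Morrison formula, (I - u v^T)^(-1) = I + u v^T/(1 - v·u), i.e. (I - K)^(-1) = I + K/(6).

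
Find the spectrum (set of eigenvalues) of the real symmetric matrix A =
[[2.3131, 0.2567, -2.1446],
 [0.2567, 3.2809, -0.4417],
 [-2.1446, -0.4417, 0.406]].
sigma(A) ≈ {-1, 3, 4}

A is real symmetric, so its spectrum consists of real eigenvalues. Expanding the characteristic polynomial of the displayed matrix gives
  det(λ I - A) = p(λ) = λ^3 + (-6)λ^2 + (5)λ + (12).
Solving p(λ) = 0 yields eigenvalues ≈ -1, 3, 4. (A is shown rounded to 4 decimals, so these recover the underlying integer eigenvalues to within that precision.)
Verification: the trace of A = 6 equals the sum of eigenvalues 6, and det(A) ≈ -12.0004 matches the eigenvalue product -12.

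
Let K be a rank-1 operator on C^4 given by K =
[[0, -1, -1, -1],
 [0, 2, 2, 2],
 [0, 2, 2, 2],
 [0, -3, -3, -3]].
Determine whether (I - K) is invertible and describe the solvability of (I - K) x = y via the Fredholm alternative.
(I - K) is singular (det(I - K) = 0, i.e. 1 ∈ sigma(K)). (I - K) x = y is solvable iff y ⊥ ker((I - K)^*) = span{(0, -1, -1, -1)}, i.e. iff -y_2 - y_3 - y_4 = 0. When solvable, the solutions are x = y + c·(1, -2, -2, 3), c arbitrary (ker(I - K) = span{(1, -2, -2, 3)}, dimension 1).

K has rank 1, so it is an outer product K = u v^T: every row of K is a multiple of one row vector. Reading off the entries, u = (1, -2, -2, 3) and v = (0, -1, -1, -1) (row i of K equals u_i·v^T). A rank-one matrix u v^T satisfies K u = u (v·u) and kills the (3)-dimensional subspace v^⊥, so its characteristic polynomial is lambda^3 (lambda - v·u) with v·u = tr K = 1. Hence the eigenvalues of I - K are 1 (multiplicity 3) and 1 - (1) = 0, so det(I - K) = 0. (Direct check: I - K =
[[1, 1, 1, 1],
 [0, -1, -2, -2],
 [0, -2, -1, -2],
 [0, 3, 3, 4]]
has determinant 0.) So 1 is an eigenvalue of K and (I - K) is not invertible. The finite-dimensional Fredholm alternative says: either (I - K) is invertible, or ker(I - K) ≠ {0} and then range(I - K) = ker((I - K)^*)^⊥, with dim ker(I - K) = dim ker((I - K)^*). We are in the second case, so we need both kernels. Kernel of I - K: (I - K) u = u - u (v·u) = u - u = 0, so ker(I - K) = span{u} = span{(1, -2, -2, 3)} (it is exactly 1-dimensional because rank(I - K) = 3). Kernel of the adjoint: K is real, so (I - K)^* = I - K^T = I - v u^T, and (I - v u^T) v = v - v (u·v) = 0; hence ker((I - K)^*) = span{v} = span{(0, -1, -1, -1)}. Therefore (I - K) x = y is solvable iff <y, v> = 0, i.e. iff -y_2 - y_3 - y_4 = 0. When this holds, K y = u (v·y) = 0, so (I - K) y = y and x = y is a particular solution; the full solution set is the line x = y + c·u = y + c·(1, -2, -2, 3), c ∈ C.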